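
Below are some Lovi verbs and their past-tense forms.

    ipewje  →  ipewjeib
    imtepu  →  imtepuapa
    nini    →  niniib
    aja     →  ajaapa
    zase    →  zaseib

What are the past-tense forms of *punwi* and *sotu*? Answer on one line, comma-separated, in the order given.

punwiib, sotuapa

The pattern is front/back vowel harmony: -ib when the last vowel of the stem is a front vowel (*ipewje*, *nini*, *zase*); -apa when the last vowel of the stem is a back vowel (*imtepu*, *aja*).
The last vowel of *punwi* is /i/, which is a front vowel, so the suffix is -ib, giving *punwiib*.
*sotu* — last vowel /u/ (a back vowel) → -apa → *sotuapa*.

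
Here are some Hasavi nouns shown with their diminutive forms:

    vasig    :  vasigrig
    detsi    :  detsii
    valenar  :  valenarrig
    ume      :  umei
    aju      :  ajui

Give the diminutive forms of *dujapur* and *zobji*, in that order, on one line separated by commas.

dujapurrig, zobjii

The pattern is consonant vs. vowel: -rig when the stem ends in a consonant (*vasig*, *valenar*); -i when the stem ends in a vowel (*detsi*, *ume*, *aju*).
Since the final sound of *dujapur* is /r/ (a consonant), it takes -rig, giving *dujapurrig*.
The final sound of *zobji* is /i/, which is a vowel, so the suffix is -i, giving *zobjii*.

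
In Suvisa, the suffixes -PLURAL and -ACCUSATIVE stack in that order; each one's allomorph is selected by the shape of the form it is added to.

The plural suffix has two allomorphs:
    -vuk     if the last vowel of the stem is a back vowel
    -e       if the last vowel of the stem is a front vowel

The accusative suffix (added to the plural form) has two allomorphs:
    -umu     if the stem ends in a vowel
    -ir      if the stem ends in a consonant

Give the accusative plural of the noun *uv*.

uvvukir

*uv*: last vowel = /u/, a back vowel → -vuk → *uvvuk*.
The plural form *uvvuk* — final sound /k/ (a consonant) → -ir → *uvvukir*.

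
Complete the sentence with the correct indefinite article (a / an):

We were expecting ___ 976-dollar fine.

a

The indefinite article is chosen by the initial *sound* of the following word, not its spelling.
The number *976* is spoken "nine hundred …", beginning with /naɪn/ — a consonant sound.
So the article is *a*: We were expecting a 976-dollar fine.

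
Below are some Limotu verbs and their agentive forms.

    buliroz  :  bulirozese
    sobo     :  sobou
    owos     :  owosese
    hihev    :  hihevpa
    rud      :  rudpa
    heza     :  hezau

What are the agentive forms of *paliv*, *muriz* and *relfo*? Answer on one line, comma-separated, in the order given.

palivpa, murizese, relfou

The alternation tracks the final sound of the stem — -ese when the stem ends in a sibilant (*buliroz*, *owos*); -pa when the stem ends in a non-sibilant consonant (*hihev*, *rud*); -u when the stem ends in a vowel (*sobo*, *heza*).
The final sound of *paliv* is /v/, which is a non-sibilant consonant, so the suffix is -pa, giving *palivpa*.
*muriz* — final sound /z/ (a sibilant) → -ese → *murizese*.
The final sound of *relfo* is /o/, which is a vowel, so the suffix is -u, giving *relfou*.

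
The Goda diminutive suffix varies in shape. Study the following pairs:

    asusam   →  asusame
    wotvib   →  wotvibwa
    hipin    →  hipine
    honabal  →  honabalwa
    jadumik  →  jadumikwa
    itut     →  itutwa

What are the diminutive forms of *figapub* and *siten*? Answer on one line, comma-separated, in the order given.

figapubwa, sitene

The pattern is nasality of the final consonant: -e when the stem ends in a nasal (*asusam*, *hipin*); -wa when the stem ends in a non-nasal consonant (*wotvib*, *honabal*, *jadumik*, *itut*).
Since the final consonant of *figapub* is /b/ (non-nasal), it takes -wa, giving *figapubwa*.
*siten*: final consonant = /n/, a nasal → -e → *sitene*.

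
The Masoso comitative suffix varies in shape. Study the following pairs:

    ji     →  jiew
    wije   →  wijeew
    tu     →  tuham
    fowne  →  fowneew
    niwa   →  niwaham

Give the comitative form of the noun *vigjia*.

vigjiaham

Looking at the last vowel of each stem: -ew when the last vowel of the stem is a front vowel (*ji*, *wije*, *fowne*); -ham when the last vowel of the stem is a back vowel (*tu*, *niwa*).
*vigjia*: last vowel = /a/, a back vowel → -ham → *vigjiaham*.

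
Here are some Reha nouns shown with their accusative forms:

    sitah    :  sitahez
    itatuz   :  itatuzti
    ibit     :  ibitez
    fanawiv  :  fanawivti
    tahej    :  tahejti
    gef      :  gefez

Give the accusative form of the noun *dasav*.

The pattern is voicing of the final consonant: -ez when the stem ends in a voiceless consonant (*sitah*, *ibit*, *gef*); -ti when the stem ends in a voiced consonant (*itatuz*, *fanawiv*, *tahej*).
Since the final consonant of *dasav* is /v/ (voiced), it takes -ti, giving *dasavti*.

dasavti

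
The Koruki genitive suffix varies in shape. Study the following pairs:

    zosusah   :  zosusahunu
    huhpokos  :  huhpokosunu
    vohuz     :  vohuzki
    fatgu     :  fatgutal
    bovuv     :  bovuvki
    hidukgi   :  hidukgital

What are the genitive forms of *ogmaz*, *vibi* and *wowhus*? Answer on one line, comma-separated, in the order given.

The pattern is voicing of the final sound: -unu when the stem ends in a voiceless consonant (*zosusah*, *huhpokos*); -ki when the stem ends in a voiced consonant (*vohuz*, *bovuv*); -tal when the stem ends in a vowel (*fatgu*, *hidukgi*).
*ogmaz*: final sound = /z/, a voiced consonant → -ki → *ogmazki*.
Since the final sound of *vibi* is /i/ (a vowel), it takes -tal, giving *vibital*.
*wowhus* — final sound /s/ (a voiceless consonant) → -unu → *wowhusunu*.

ogmazki, vibital, wowhusunu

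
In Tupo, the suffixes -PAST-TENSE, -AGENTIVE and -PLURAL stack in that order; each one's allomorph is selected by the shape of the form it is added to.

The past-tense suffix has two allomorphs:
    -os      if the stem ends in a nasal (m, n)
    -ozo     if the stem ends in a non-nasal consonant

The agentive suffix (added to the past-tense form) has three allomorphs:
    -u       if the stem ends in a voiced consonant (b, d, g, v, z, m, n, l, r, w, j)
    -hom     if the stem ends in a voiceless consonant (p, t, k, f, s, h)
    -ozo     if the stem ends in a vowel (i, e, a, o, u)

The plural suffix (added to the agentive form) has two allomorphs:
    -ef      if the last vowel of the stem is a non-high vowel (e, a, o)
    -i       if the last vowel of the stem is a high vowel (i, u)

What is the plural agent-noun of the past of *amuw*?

*amuw*: final consonant = /w/, non-nasal → -ozo → *amuwozo*.
The past-tense form *amuwozo*: final sound = /o/, a vowel → -ozo → *amuwozoozo*.
The agentive form *amuwozoozo*: last vowel = /o/, a non-high vowel → -ef → *amuwozoozoef*.

amuwozoozoef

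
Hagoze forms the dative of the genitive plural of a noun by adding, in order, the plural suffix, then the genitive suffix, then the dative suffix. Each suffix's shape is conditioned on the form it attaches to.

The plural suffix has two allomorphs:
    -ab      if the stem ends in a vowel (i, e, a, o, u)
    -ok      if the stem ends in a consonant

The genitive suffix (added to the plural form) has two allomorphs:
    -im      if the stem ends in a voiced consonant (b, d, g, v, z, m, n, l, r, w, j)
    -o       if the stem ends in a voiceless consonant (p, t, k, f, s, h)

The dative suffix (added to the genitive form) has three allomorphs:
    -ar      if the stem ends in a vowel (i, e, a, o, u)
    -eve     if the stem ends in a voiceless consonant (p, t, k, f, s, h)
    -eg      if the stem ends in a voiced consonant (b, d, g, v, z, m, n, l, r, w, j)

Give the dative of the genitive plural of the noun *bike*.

bikeabimeg

Since the final sound of *bike* is /e/ (a vowel), it takes -ab, giving *bikeab*.
The plural form *bikeab* — final consonant /b/ (voiced) → -im → *bikeabim*.
The genitive form *bikeabim* — final sound /m/ (a voiced consonant) → -eg → *bikeabimeg*.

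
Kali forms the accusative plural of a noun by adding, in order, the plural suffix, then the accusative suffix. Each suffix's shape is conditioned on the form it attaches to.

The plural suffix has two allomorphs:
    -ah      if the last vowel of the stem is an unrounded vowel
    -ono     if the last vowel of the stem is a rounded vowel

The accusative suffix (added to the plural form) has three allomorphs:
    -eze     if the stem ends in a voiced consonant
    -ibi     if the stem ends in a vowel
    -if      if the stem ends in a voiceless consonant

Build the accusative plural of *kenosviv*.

The last vowel of *kenosviv* is /i/, which is an unrounded vowel, so the plural suffix is -ah, giving *kenosvivah*.
Since the final sound of the plural form *kenosvivah* is /h/ (a voiceless consonant), it takes -if, giving *kenosvivahif*.

kenosvivahif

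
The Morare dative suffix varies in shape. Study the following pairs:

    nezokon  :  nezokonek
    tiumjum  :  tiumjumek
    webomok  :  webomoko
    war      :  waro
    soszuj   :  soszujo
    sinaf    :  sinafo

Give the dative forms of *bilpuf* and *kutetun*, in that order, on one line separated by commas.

bilpufo, kutetunek

The suffix is conditioned by the final consonant: -ek when the stem ends in a nasal (*nezokon*, *tiumjum*); -o when the stem ends in a non-nasal consonant (*webomok*, *war*, *soszuj*, *sinaf*).
*bilpuf*: final consonant = /f/, non-nasal → -o → *bilpufo*.
*kutetun*: final consonant = /n/, a nasal → -ek → *kutetunek*.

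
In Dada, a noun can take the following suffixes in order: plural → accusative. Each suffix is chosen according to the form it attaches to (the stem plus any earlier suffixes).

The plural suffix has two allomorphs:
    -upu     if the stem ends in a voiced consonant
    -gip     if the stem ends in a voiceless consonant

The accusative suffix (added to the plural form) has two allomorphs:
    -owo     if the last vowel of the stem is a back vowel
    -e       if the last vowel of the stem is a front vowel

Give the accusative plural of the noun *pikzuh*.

*pikzuh*: final consonant = /h/, voiceless → -gip → *pikzuhgip*.
Since the last vowel of the plural form *pikzuhgip* is /i/ (a front vowel), it takes -e, giving *pikzuhgipe*.

pikzuhgipe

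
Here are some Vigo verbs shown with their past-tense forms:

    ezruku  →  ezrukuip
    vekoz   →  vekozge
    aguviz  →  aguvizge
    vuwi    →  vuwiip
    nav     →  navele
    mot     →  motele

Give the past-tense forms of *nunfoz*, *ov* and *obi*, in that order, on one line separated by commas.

nunfozge, ovele, obiip

The suffix is conditioned by the final sound: -ge when the stem ends in a sibilant (*vekoz*, *aguviz*); -ele when the stem ends in a non-sibilant consonant (*nav*, *mot*); -ip when the stem ends in a vowel (*ezruku*, *vuwi*).
*nunfoz* — final sound /z/ (a sibilant) → -ge → *nunfozge*.
*ov* — final sound /v/ (a non-sibilant consonant) → -ele → *ovele*.
Since the final sound of *obi* is /i/ (a vowel), it takes -ip, giving *obiip*.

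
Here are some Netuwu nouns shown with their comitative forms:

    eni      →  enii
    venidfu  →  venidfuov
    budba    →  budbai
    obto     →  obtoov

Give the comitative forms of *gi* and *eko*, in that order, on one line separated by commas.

gii, ekoov

The pattern is rounding harmony: -ov when the last vowel of the stem is a rounded vowel (*venidfu*, *obto*); -i when the last vowel of the stem is an unrounded vowel (*eni*, *budba*).
The last vowel of *gi* is /i/, which is an unrounded vowel, so the suffix is -i, giving *gii*.
The last vowel of *eko* is /o/, which is a rounded vowel, so the suffix is -ov, giving *ekoov*.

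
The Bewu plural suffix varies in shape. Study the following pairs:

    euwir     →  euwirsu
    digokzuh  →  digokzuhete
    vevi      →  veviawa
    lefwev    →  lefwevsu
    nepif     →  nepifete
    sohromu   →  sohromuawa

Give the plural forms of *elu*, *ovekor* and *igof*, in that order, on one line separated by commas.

eluawa, ovekorsu, igofete

The alternation tracks the final sound of the stem — -ete when the stem ends in a voiceless consonant (*digokzuh*, *nepif*); -su when the stem ends in a voiced consonant (*euwir*, *lefwev*); -awa when the stem ends in a vowel (*vevi*, *sohromu*).
*elu*: final sound = /u/, a vowel → -awa → *eluawa*.
*ovekor* — final sound /r/ (a voiced consonant) → -su → *ovekorsu*.
*igof* — final sound /f/ (a voiceless consonant) → -ete → *igofete*.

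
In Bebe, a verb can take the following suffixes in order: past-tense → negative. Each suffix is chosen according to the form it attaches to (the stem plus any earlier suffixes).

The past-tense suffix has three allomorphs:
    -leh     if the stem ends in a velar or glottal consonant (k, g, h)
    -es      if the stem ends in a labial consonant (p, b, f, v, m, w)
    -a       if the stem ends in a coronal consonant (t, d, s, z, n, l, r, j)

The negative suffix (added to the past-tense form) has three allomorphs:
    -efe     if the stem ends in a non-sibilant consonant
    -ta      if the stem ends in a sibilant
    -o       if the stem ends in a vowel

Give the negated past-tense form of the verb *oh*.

ohlehefe

Since the final consonant of *oh* is /h/ (velar/glottal), it takes -leh, giving *ohleh*.
The past-tense form *ohleh*: final sound = /h/, a non-sibilant consonant → -efe → *ohlehefe*.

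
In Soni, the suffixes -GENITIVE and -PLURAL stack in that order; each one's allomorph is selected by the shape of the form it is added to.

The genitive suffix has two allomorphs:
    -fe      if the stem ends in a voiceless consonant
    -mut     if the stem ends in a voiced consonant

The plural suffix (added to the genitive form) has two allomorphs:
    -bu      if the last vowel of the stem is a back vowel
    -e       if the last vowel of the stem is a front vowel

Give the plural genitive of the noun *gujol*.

gujolmutbu

*gujol*: final consonant = /l/, voiced → -mut → *gujolmut*.
The genitive form *gujolmut*: last vowel = /u/, a back vowel → -bu → *gujolmutbu*.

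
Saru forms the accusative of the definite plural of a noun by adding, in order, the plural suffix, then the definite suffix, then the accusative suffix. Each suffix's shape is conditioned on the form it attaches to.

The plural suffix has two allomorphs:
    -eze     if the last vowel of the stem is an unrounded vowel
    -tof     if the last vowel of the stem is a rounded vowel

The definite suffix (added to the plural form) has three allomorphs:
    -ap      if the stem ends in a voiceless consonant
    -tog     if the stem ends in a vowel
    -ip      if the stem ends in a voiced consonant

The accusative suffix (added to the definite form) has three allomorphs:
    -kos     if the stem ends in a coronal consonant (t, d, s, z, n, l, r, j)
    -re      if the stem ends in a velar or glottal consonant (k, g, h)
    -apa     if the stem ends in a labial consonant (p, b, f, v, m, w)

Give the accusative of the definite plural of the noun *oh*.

*oh* — last vowel /o/ (a rounded vowel) → -tof → *ohtof*.
The plural form *ohtof*: final sound = /f/, a voiceless consonant → -ap → *ohtofap*.
The definite form *ohtofap* — final consonant /p/ (labial) → -apa → *ohtofapapa*.

ohtofapapa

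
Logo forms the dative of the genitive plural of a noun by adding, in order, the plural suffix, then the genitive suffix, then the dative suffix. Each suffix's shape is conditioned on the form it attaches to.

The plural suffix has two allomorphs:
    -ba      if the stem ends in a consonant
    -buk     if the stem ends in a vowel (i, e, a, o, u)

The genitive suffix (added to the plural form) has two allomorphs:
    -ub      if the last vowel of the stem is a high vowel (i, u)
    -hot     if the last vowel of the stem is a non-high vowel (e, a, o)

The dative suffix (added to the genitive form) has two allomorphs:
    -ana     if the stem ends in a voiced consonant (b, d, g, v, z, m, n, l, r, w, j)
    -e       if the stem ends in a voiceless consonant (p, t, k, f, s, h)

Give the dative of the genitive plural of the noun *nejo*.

*nejo*: final sound = /o/, a vowel → -buk → *nejobuk*.
The plural form *nejobuk*: last vowel = /u/, a high vowel → -ub → *nejobukub*.
Since the final consonant of the genitive form *nejobukub* is /b/ (voiced), it takes -ana, giving *nejobukubana*.

nejobukubana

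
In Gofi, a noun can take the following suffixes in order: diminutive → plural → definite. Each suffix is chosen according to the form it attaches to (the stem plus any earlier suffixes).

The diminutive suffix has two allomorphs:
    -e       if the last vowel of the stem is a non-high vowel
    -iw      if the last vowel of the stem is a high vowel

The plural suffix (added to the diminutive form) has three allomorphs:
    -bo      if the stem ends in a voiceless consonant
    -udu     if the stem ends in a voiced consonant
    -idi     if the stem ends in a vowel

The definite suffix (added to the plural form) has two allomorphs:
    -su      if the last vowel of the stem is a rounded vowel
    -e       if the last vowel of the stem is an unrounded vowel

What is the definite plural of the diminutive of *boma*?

*boma* — last vowel /a/ (a non-high vowel) → -e → *bomae*.
The diminutive form *bomae*: final sound = /e/, a vowel → -idi → *bomaeidi*.
The plural form *bomaeidi*: last vowel = /i/, an unrounded vowel → -e → *bomaeidie*.

bomaeidie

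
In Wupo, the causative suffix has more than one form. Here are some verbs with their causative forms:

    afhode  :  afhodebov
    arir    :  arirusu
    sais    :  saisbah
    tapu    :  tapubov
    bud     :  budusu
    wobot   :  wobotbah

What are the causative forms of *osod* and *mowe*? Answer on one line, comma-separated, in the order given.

The alternation tracks the final sound of the stem — -bah when the stem ends in a voiceless consonant (*sais*, *wobot*); -usu when the stem ends in a voiced consonant (*arir*, *bud*); -bov when the stem ends in a vowel (*afhode*, *tapu*).
*osod*: final sound = /d/, a voiced consonant → -usu → *osodusu*.
Since the final sound of *mowe* is /e/ (a vowel), it takes -bov, giving *mowebov*.

osodusu, mowebov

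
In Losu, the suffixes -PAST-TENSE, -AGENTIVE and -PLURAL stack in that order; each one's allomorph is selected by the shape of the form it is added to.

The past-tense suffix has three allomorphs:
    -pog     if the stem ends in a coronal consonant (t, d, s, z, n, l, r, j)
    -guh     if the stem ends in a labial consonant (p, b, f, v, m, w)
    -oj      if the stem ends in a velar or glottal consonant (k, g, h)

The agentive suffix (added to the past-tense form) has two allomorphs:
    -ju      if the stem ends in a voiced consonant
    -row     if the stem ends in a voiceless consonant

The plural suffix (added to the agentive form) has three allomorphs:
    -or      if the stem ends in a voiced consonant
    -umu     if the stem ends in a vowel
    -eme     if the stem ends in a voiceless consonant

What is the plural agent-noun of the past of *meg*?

*meg*: final consonant = /g/, velar/glottal → -oj → *megoj*.
The final consonant of the past-tense form *megoj* is /j/, which is voiced, so the agentive suffix is -ju, giving *megojju*.
The agentive form *megojju*: final sound = /u/, a vowel → -umu → *megojjuumu*.

megojjuumu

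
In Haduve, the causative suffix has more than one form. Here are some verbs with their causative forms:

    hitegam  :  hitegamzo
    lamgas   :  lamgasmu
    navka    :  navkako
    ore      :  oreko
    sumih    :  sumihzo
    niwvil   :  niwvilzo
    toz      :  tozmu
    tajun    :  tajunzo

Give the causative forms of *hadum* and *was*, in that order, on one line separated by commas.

The pattern is sibilance of the final sound: -mu when the stem ends in a sibilant (*lamgas*, *toz*); -zo when the stem ends in a non-sibilant consonant (*hitegam*, *sumih*, *niwvil*, *tajun*); -ko when the stem ends in a vowel (*navka*, *ore*).
The final sound of *hadum* is /m/, which is a non-sibilant consonant, so the suffix is -zo, giving *hadumzo*.
The final sound of *was* is /s/, which is a sibilant, so the suffix is -mu, giving *wasmu*.

hadumzo, wasmu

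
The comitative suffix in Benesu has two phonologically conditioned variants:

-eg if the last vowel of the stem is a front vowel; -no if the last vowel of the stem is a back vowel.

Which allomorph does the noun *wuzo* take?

-no

Since the last vowel of *wuzo* is /o/ (a back vowel), it takes -no.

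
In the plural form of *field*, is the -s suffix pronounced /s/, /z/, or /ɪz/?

The stem *field* ends in a voiced non-sibilant sound.
The plural suffix surfaces as /ɪz/ after sibilants, /s/ after other voiceless consonants, and /z/ after other voiced sounds.
So the plural -s on *field* is pronounced /z/.

/z/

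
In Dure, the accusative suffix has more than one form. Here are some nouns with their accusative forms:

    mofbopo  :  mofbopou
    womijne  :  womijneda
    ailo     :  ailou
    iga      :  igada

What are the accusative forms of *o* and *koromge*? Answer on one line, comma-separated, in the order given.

ou, koromgeda

The alternation tracks the last vowel of the stem — -u when the last vowel of the stem is a rounded vowel (*mofbopo*, *ailo*); -da when the last vowel of the stem is an unrounded vowel (*womijne*, *iga*).
*o*: last vowel = /o/, a rounded vowel → -u → *ou*.
The last vowel of *koromge* is /e/, which is an unrounded vowel, so the suffix is -da, giving *koromgeda*.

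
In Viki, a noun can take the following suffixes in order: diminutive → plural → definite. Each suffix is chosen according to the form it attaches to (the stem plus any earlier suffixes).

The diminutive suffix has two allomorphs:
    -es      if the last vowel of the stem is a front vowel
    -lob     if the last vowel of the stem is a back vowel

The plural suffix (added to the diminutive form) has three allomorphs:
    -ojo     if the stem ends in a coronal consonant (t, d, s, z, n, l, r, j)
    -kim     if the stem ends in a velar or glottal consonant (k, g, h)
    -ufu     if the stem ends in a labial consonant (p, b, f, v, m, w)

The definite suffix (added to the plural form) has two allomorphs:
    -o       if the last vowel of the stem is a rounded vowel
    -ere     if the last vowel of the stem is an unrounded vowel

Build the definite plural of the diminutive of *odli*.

odliesojoo

The last vowel of *odli* is /i/, which is a front vowel, so the diminutive suffix is -es, giving *odlies*.
The diminutive form *odlies*: final consonant = /s/, coronal → -ojo → *odliesojo*.
Since the last vowel of the plural form *odliesojo* is /o/ (a rounded vowel), it takes -o, giving *odliesojoo*.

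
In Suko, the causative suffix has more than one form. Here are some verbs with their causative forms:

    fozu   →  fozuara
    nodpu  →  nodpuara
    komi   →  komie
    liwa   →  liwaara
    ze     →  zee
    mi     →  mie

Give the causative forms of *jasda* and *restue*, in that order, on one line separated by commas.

The suffix is conditioned by the last vowel: -e when the last vowel of the stem is a front vowel (*komi*, *ze*, *mi*); -ara when the last vowel of the stem is a back vowel (*fozu*, *nodpu*, *liwa*).
*jasda* — last vowel /a/ (a back vowel) → -ara → *jasdaara*.
*restue* — last vowel /e/ (a front vowel) → -e → *restuee*.

jasdaara, restuee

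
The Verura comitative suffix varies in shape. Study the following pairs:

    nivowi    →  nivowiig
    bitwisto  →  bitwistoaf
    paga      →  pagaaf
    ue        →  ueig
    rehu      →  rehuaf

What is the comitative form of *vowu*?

The suffix is conditioned by the last vowel: -ig when the last vowel of the stem is a front vowel (*nivowi*, *ue*); -af when the last vowel of the stem is a back vowel (*bitwisto*, *paga*, *rehu*).
The last vowel of *vowu* is /u/, which is a back vowel, so the suffix is -af, giving *vowuaf*.

vowuaf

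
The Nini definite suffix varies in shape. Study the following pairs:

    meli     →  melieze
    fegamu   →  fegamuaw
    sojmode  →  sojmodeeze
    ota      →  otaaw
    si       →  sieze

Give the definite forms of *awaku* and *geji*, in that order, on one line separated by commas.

The suffix is conditioned by the last vowel: -eze when the last vowel of the stem is a front vowel (*meli*, *sojmode*, *si*); -aw when the last vowel of the stem is a back vowel (*fegamu*, *ota*).
*awaku* — last vowel /u/ (a back vowel) → -aw → *awakuaw*.
The last vowel of *geji* is /i/, which is a front vowel, so the suffix is -eze, giving *gejieze*.

awakuaw, gejieze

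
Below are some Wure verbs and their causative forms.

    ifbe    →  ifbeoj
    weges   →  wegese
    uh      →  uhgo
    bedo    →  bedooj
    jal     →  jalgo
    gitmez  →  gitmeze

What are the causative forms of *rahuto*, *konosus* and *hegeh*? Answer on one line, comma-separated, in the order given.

The pattern is sibilance of the final sound: -e when the stem ends in a sibilant (*weges*, *gitmez*); -go when the stem ends in a non-sibilant consonant (*uh*, *jal*); -oj when the stem ends in a vowel (*ifbe*, *bedo*).
*rahuto* — final sound /o/ (a vowel) → -oj → *rahutooj*.
The final sound of *konosus* is /s/, which is a sibilant, so the suffix is -e, giving *konosuse*.
Since the final sound of *hegeh* is /h/ (a non-sibilant consonant), it takes -go, giving *hegehgo*.

rahutooj, konosuse, hegehgo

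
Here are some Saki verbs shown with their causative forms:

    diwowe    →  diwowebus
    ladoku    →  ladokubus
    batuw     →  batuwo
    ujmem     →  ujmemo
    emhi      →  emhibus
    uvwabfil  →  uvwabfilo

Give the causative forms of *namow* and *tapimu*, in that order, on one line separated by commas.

namowo, tapimubus

The pattern is consonant vs. vowel: -o when the stem ends in a consonant (*batuw*, *ujmem*, *uvwabfil*); -bus when the stem ends in a vowel (*diwowe*, *ladoku*, *emhi*).
The final sound of *namow* is /w/, which is a consonant, so the suffix is -o, giving *namowo*.
*tapimu*: final sound = /u/, a vowel → -bus → *tapimubus*.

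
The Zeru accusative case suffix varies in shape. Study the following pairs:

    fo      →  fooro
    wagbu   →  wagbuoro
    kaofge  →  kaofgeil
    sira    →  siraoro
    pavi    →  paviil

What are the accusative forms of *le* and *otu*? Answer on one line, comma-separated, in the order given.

Looking at the last vowel of each stem: -il when the last vowel of the stem is a front vowel (*kaofge*, *pavi*); -oro when the last vowel of the stem is a back vowel (*fo*, *wagbu*, *sira*).
*le* — last vowel /e/ (a front vowel) → -il → *leil*.
*otu*: last vowel = /u/, a back vowel → -oro → *otuoro*.

leil, otuoro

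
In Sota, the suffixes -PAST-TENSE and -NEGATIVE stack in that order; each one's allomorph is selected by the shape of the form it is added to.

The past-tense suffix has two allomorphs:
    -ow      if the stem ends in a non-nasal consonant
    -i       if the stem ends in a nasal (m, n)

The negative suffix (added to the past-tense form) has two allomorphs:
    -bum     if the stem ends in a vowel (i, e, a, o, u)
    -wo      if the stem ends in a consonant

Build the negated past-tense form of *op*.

opowwo

*op* — final consonant /p/ (non-nasal) → -ow → *opow*.
Since the final sound of the past-tense form *opow* is /w/ (a consonant), it takes -wo, giving *opowwo*.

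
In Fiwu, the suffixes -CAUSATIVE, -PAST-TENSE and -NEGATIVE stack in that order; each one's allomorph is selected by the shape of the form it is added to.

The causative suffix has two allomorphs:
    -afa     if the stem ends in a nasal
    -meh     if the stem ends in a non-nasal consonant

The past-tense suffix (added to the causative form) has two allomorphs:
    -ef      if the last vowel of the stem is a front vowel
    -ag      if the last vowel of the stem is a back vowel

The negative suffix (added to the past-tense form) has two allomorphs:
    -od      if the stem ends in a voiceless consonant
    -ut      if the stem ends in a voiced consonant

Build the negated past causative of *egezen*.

*egezen* — final consonant /n/ (a nasal) → -afa → *egezenafa*.
The causative form *egezenafa* — last vowel /a/ (a back vowel) → -ag → *egezenafaag*.
The past-tense form *egezenafaag* — final consonant /g/ (voiced) → -ut → *egezenafaagut*.

egezenafaagut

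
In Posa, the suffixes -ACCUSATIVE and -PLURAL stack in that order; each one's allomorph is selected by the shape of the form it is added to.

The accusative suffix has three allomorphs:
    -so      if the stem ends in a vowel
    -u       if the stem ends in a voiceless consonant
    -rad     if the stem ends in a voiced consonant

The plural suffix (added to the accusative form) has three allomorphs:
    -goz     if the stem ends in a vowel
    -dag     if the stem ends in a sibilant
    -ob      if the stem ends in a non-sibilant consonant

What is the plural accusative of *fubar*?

The final sound of *fubar* is /r/, which is a voiced consonant, so the accusative suffix is -rad, giving *fubarrad*.
The accusative form *fubarrad*: final sound = /d/, a non-sibilant consonant → -ob → *fubarradob*.

fubarradob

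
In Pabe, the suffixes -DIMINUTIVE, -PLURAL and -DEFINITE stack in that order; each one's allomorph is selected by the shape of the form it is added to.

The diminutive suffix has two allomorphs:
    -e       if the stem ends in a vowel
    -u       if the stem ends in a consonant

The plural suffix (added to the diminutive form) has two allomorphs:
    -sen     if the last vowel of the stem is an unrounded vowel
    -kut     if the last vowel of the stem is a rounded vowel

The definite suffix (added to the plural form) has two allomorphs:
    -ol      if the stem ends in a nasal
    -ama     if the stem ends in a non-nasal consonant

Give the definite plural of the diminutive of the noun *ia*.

iaesenol

*ia*: final sound = /a/, a vowel → -e → *iae*.
The last vowel of the diminutive form *iae* is /e/, which is an unrounded vowel, so the plural suffix is -sen, giving *iaesen*.
The final consonant of the plural form *iaesen* is /n/, which is a nasal, so the definite suffix is -ol, giving *iaesenol*.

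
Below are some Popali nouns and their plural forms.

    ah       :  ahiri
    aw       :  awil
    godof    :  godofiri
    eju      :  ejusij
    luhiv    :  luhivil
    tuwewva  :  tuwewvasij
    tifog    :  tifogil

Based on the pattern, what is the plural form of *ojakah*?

The suffix is conditioned by the final sound: -iri when the stem ends in a voiceless consonant (*ah*, *godof*); -il when the stem ends in a voiced consonant (*aw*, *luhiv*, *tifog*); -sij when the stem ends in a vowel (*eju*, *tuwewva*).
*ojakah*: final sound = /h/, a voiceless consonant → -iri → *ojakahiri*.

ojakahiri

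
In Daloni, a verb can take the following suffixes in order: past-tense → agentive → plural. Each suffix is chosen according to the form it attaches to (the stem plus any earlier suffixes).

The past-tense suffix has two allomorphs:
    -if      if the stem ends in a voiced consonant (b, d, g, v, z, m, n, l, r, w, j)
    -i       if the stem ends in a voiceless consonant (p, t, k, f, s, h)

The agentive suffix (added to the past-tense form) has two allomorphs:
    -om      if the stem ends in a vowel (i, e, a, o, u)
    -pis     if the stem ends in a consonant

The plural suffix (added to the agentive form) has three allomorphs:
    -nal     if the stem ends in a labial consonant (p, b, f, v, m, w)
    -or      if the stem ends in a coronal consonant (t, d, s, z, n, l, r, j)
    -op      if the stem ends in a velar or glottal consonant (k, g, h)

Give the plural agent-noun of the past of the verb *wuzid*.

wuzidifpisor

*wuzid*: final consonant = /d/, voiced → -if → *wuzidif*.
The past-tense form *wuzidif*: final sound = /f/, a consonant → -pis → *wuzidifpis*.
The agentive form *wuzidifpis* — final consonant /s/ (coronal) → -or → *wuzidifpisor*.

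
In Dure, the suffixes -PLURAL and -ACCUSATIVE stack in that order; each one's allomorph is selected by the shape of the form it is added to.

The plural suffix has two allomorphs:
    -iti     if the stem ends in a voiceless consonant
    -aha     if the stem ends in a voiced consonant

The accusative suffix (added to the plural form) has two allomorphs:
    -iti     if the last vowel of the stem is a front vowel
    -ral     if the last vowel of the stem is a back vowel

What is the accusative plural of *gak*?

*gak*: final consonant = /k/, voiceless → -iti → *gakiti*.
Since the last vowel of the plural form *gakiti* is /i/ (a front vowel), it takes -iti, giving *gakitiiti*.

gakitiiti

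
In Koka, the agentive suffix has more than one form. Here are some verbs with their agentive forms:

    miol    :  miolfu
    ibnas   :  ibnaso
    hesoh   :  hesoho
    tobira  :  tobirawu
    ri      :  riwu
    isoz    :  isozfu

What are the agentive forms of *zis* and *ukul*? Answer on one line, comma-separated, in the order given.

ziso, ukulfu

The pattern is voicing of the final sound: -o when the stem ends in a voiceless consonant (*ibnas*, *hesoh*); -fu when the stem ends in a voiced consonant (*miol*, *isoz*); -wu when the stem ends in a vowel (*tobira*, *ri*).
Since the final sound of *zis* is /s/ (a voiceless consonant), it takes -o, giving *ziso*.
Since the final sound of *ukul* is /l/ (a voiced consonant), it takes -fu, giving *ukulfu*.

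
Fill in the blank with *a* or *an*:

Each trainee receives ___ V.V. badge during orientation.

a

The indefinite article is chosen by the initial *sound* of the following word, not its spelling.
The initialism *V.V.* is read letter by letter; the first letter, V, is pronounced /viː/, which begins with a consonant sound.
So the article is *a*: Each trainee receives a V.V. badge during orientation.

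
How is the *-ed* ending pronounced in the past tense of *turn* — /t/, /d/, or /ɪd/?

The stem *turn* ends in a voiced sound other than /d/.
The -ed suffix is realized as /ɪd/ after /t, d/; as /t/ after other voiceless consonants; and as /d/ after other voiced sounds.
So -ed on *turn* is pronounced /d/.

/d/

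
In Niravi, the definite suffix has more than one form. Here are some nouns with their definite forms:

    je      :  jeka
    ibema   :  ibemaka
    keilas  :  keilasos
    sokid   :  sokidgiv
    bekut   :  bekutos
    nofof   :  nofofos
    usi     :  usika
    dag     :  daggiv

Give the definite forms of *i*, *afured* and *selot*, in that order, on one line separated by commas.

Looking at the final sound of each stem: -os when the stem ends in a voiceless consonant (*keilas*, *bekut*, *nofof*); -giv when the stem ends in a voiced consonant (*sokid*, *dag*); -ka when the stem ends in a vowel (*je*, *ibema*, *usi*).
*i* — final sound /i/ (a vowel) → -ka → *ika*.
Since the final sound of *afured* is /d/ (a voiced consonant), it takes -giv, giving *afuredgiv*.
Since the final sound of *selot* is /t/ (a voiceless consonant), it takes -os, giving *selotos*.

ika, afuredgiv, selotos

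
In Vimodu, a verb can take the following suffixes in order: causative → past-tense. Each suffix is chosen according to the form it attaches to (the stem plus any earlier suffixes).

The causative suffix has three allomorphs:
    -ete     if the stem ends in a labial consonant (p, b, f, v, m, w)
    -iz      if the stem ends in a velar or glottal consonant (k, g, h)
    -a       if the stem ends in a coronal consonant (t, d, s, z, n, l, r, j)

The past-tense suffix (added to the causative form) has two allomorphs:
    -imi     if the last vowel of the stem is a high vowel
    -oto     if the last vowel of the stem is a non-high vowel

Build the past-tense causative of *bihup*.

The final consonant of *bihup* is /p/, which is labial, so the causative suffix is -ete, giving *bihupete*.
The causative form *bihupete* — last vowel /e/ (a non-high vowel) → -oto → *bihupeteoto*.

bihupeteoto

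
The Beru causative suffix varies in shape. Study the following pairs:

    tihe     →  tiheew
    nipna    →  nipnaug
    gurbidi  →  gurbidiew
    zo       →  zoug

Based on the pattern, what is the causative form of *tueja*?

The pattern is front/back vowel harmony: -ew when the last vowel of the stem is a front vowel (*tihe*, *gurbidi*); -ug when the last vowel of the stem is a back vowel (*nipna*, *zo*).
*tueja*: last vowel = /a/, a back vowel → -ug → *tuejaug*.

tuejaug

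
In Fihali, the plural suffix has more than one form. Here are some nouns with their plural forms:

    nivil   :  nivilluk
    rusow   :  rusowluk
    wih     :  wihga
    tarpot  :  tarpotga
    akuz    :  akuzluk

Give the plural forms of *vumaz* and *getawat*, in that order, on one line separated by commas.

vumazluk, getawatga

Looking at the final consonant of each stem: -ga when the stem ends in a voiceless consonant (*wih*, *tarpot*); -luk when the stem ends in a voiced consonant (*nivil*, *rusow*, *akuz*).
Since the final consonant of *vumaz* is /z/ (voiced), it takes -luk, giving *vumazluk*.
The final consonant of *getawat* is /t/, which is voiceless, so the suffix is -ga, giving *getawatga*.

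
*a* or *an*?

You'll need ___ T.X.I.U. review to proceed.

a

The indefinite article is chosen by the initial *sound* of the following word, not its spelling.
The initialism *T.X.I.U.* is read letter by letter; the first letter, T, is pronounced /tiː/, which begins with a consonant sound.
So the article is *a*: You'll need a T.X.I.U. review to proceed.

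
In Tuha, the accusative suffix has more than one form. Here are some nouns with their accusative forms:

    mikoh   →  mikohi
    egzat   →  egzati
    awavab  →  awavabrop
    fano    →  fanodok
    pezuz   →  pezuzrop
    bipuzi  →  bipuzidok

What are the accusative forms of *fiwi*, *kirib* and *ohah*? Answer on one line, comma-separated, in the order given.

fiwidok, kiribrop, ohahi

The suffix is conditioned by the final sound: -i when the stem ends in a voiceless consonant (*mikoh*, *egzat*); -rop when the stem ends in a voiced consonant (*awavab*, *pezuz*); -dok when the stem ends in a vowel (*fano*, *bipuzi*).
*fiwi* — final sound /i/ (a vowel) → -dok → *fiwidok*.
The final sound of *kirib* is /b/, which is a voiced consonant, so the suffix is -rop, giving *kiribrop*.
The final sound of *ohah* is /h/, which is a voiceless consonant, so the suffix is -i, giving *ohahi*.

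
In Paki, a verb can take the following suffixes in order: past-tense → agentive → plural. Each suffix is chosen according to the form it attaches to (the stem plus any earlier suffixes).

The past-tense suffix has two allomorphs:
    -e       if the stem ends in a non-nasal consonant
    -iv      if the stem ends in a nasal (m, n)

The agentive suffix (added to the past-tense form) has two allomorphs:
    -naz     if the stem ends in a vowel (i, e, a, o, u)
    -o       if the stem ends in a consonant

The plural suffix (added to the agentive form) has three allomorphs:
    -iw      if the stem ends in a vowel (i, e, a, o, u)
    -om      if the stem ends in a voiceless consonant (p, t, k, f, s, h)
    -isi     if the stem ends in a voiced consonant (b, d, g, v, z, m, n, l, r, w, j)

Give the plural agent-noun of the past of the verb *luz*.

luzenazisi

The final consonant of *luz* is /z/, which is non-nasal, so the past-tense suffix is -e, giving *luze*.
The final sound of the past-tense form *luze* is /e/, which is a vowel, so the agentive suffix is -naz, giving *luzenaz*.
Since the final sound of the agentive form *luzenaz* is /z/ (a voiced consonant), it takes -isi, giving *luzenazisi*.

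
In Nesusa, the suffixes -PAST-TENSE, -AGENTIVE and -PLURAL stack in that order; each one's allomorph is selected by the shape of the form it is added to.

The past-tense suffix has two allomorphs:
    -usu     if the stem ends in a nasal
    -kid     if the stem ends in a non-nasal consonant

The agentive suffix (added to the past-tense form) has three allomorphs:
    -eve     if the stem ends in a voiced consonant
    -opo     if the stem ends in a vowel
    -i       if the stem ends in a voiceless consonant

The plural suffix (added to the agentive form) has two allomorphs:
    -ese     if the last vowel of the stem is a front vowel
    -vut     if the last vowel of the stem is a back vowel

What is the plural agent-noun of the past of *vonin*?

voninusuopovut

*vonin*: final consonant = /n/, a nasal → -usu → *voninusu*.
Since the final sound of the past-tense form *voninusu* is /u/ (a vowel), it takes -opo, giving *voninusuopo*.
The agentive form *voninusuopo* — last vowel /o/ (a back vowel) → -vut → *voninusuopovut*.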